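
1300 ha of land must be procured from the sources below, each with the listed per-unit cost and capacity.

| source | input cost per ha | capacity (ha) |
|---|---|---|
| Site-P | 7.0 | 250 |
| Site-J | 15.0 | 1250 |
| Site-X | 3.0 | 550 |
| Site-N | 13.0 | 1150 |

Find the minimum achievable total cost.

Use sources in increasing cost order.
Site-X (3.0): use full 550 → 750 ha to go.
Site-P (7.0): use full 250 → 500 ha to go.
Site-N at 13.0: take 500 of its 1150 → requirement met.
Site-J: unused.
Cost = 550×3.0 + 250×7.0 + 500×13.0 = 9900.

9900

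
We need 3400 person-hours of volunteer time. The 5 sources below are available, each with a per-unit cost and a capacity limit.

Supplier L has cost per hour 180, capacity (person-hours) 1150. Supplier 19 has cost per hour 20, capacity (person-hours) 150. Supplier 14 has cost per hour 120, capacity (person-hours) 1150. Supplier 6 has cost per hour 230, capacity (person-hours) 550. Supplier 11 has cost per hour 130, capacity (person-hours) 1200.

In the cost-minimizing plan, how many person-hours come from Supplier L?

Fill from the cheapest source first.
Supplier 19 at 20: take all 150 person-hours → 3250 still needed.
Supplier 14 (120): use full 1150 → 2100 person-hours to go.
Take 1200 from Supplier 11 at 130 → need 900 more.
Supplier L (180): take the remaining 900 → done.
Supplier 6: unused.

900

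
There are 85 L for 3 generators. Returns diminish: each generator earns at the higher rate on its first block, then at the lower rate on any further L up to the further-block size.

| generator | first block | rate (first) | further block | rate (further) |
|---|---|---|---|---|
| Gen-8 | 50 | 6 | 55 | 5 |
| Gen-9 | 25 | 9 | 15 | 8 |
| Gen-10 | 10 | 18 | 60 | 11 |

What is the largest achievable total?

Rank every tier by rate: Gen-10/first 18 > Gen-10/second 11 > Gen-9/first 9 > Gen-9/second 8 > Gen-8/first 6 > Gen-8/second 5.
Gen-10 first at 18: fill all 10 — 75 left.
Gen-10/second (11): +60 — 15 left.
15 remain; put them into Gen-9 first at 9.
Total = 18×10 + 11×60 + 9×15 = 975.

975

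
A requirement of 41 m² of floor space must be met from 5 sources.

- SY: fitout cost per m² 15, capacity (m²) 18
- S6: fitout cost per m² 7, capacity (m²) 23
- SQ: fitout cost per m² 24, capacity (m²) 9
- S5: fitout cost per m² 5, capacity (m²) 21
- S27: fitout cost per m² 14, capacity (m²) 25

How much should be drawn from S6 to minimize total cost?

20

Fill from the cheapest source first.
Take 21 from S5 at 5 → need 20 more.
S6 at 7: take 20 of its 23 → requirement met.
S27, SY, SQ: unused.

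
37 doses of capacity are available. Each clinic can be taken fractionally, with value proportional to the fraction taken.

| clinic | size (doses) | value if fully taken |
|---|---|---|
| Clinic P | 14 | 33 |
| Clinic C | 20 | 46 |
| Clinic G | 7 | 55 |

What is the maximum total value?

Sort by value density: Clinic G 55/7≈7.86, Clinic P 33/14≈2.36, Clinic C 46/20≈2.3.
Clinic G: take in full, 7 doses for value 55 — 30 left.
Clinic P: take in full, 14 doses for value 33 — 16 left.
16 doses left: a 16/20 share of Clinic C gives 46×16/20 = 36.8.
Total value = 124.8.

124.8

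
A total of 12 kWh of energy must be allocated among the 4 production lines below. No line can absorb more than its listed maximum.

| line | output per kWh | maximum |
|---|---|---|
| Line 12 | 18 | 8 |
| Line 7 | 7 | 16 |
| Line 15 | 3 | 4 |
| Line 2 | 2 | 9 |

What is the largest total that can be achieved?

172

Highest output per kWh first: Line 12 18 > Line 7 7 > Line 15 3 > Line 2 2.
Give Line 12 8 to hit its cap of 8 ; 4 left.
Line 7 has room for 16 but only 4 remain, so it gets 4.
Total = 18×8 + 7×4 = 172.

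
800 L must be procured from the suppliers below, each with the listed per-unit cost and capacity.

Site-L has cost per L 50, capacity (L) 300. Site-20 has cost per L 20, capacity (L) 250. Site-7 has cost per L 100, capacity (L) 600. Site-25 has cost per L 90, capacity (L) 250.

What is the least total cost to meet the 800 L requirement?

42500

Fill from the cheapest supplier first.
Site-20 at 20: take all 250 L → 550 still needed.
Take 300 from Site-L at 50 → need 250 more.
Take 250 from Site-25 at 90 → need 0 more.
Site-7: unused.
Cost = 250×20 + 300×50 + 250×90 = 42500.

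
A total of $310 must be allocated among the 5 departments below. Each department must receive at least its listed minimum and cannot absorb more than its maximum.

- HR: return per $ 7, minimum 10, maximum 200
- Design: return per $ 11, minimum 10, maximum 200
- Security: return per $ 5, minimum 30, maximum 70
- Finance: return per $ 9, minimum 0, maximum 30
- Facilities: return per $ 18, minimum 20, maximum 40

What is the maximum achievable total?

Meeting every minimum uses 10+10+30+0+20 = 70 $, leaving 240.
Rank by return per $: Facilities 18 > Design 11 > Finance 9 > HR 7 > Security 5.
Facilities: +20 to 40 (cap) ; 220 left.
Design: +190 to 200 (cap) ; 30 left.
Finance: +30 to 30 (cap) ; 0 left.
Total = 7×10 + 11×200 + 5×30 + 9×30 + 18×40 = 3410.

3410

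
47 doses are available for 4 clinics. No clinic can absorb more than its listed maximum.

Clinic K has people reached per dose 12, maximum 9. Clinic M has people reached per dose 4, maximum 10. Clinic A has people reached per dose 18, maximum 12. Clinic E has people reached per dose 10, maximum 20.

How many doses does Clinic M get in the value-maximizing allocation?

Highest people reached per dose first: Clinic A 18 > Clinic K 12 > Clinic E 10 > Clinic M 4.
Clinic A: +12 to 12 (cap) → 35 left.
Clinic K: +9 to 9 (cap) → 26 left.
Clinic E takes 20 to reach its cap of 20 → 6 left.
Only 6 left; Clinic M takes them to reach 6.

6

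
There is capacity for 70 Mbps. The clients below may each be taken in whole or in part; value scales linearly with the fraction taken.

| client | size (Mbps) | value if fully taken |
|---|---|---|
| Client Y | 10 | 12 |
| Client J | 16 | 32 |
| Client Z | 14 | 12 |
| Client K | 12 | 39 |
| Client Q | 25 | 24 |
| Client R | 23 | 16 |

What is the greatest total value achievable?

113

Rank by value-to-size ratio: Client K 39/12≈3.25, Client J 32/16≈2, Client Y 12/10≈1.2, Client Q 24/25≈0.96, Client Z 12/14≈0.857, Client R 16/23≈0.696.
All 12 Mbps of Client K fit (value 39) — 58 remain.
Client J: take in full, 16 Mbps for value 32 — 42 left.
Client Y: take in full, 10 Mbps for value 12 — 32 left.
Client Q: take in full, 25 Mbps for value 24 — 7 left.
Only 7 Mbps remain; take 7/14 of Client Z for value 12×7/14 = 6.
Total value = 113.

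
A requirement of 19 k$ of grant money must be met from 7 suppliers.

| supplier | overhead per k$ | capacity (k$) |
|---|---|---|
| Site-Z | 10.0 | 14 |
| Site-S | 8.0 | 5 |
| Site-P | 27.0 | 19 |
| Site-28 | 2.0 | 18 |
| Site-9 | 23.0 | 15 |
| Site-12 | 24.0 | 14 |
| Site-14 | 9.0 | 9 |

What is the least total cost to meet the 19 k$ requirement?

Cheapest first:
Site-28 (2.0): use full 18 → 1 k$ to go.
Site-S at 8.0: take 1 of its 5 → requirement met.
Site-14, Site-Z, Site-9, Site-12, Site-P: unused.
Cost = 18×2.0 + 1×8.0 = 44.

44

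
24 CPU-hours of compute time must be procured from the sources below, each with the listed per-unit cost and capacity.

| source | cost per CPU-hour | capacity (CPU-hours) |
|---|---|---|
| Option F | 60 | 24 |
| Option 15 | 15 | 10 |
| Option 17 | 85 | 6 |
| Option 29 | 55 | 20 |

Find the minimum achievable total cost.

Cheapest first:
Take 10 from Option 15 at 15 → need 14 more.
Option 29 (55): take the remaining 14 → done.
Option F, Option 17: unused.
Cost = 10×15 + 14×55 = 920.

920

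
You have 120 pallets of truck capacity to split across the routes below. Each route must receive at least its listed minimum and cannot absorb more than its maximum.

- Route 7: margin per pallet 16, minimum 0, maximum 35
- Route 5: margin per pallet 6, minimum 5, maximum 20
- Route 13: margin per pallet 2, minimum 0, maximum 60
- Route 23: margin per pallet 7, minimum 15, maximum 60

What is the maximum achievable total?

1110

Meeting every minimum uses 0+5+0+15 = 20 pallets, leaving 100.
Rank by margin per pallet: Route 7 16 > Route 23 7 > Route 5 6 > Route 13 2.
Route 7: +35 to 35 (cap) → 65 left.
Give Route 23 45 more to hit its cap of 60 → 20 left.
Route 5: +15 to 20 (cap) → 5 left.
Route 13 has room for 60 more but only 5 remain, so it gets 5.
Total = 16×35 + 6×20 + 2×5 + 7×60 = 1110.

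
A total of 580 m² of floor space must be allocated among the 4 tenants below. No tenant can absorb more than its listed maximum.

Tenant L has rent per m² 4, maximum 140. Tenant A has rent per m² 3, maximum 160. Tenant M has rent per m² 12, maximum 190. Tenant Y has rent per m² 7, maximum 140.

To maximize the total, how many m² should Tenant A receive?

110

Order the tenants by rent per m²: Tenant M 12 > Tenant Y 7 > Tenant L 4 > Tenant A 3.
Tenant M takes 190 to reach its cap of 190 → 390 left.
Tenant Y takes 140 to reach its cap of 140 → 250 left.
Give Tenant L 140 to hit its cap of 140 → 110 left.
Tenant A has room for 160 but only 110 remain, so it gets 110.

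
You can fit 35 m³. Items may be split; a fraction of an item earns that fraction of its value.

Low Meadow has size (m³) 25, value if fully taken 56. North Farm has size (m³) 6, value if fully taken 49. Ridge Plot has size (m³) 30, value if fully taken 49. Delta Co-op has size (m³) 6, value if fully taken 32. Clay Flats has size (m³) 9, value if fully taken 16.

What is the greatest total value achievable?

132.52

Rank by value-to-size ratio: North Farm 49/6≈8.17, Delta Co-op 32/6≈5.33, Low Meadow 56/25≈2.24, Clay Flats 16/9≈1.78, Ridge Plot 49/30≈1.63.
All 6 m³ of North Farm fit (value 49) → 29 remain.
Take all of Delta Co-op (6 m³, value 32) → 23 m³ left.
23 m³ left: a 23/25 share of Low Meadow gives 56×23/25 = 51.52.
Total value = 132.52.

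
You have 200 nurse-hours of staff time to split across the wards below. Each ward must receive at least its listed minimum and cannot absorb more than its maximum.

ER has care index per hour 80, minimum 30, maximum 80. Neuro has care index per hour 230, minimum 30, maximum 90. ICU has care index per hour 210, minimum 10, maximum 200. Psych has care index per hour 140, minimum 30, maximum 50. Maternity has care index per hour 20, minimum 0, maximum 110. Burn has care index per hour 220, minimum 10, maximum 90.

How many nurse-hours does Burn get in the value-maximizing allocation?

40

Meeting every minimum uses 30+30+10+30+0+10 = 110 nurse-hours, leaving 90.
Highest care index per hour first: Neuro 230 > Burn 220 > ICU 210 > Psych 140 > ER 80 > Maternity 20.
Give Neuro 60 more to hit its cap of 90 → 30 left.
Burn: +30 (room for 80) → 40. Pool exhausted.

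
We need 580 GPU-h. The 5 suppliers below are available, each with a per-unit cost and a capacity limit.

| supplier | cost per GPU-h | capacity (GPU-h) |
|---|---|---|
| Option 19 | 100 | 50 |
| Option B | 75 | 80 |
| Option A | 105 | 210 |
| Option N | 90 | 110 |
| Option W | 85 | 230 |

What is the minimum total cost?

52000

Cheapest first:
Option B at 75: take all 80 GPU-h — 500 still needed.
Option W (85): use full 230 — 270 GPU-h to go.
Option N (90): use full 110 — 160 GPU-h to go.
Option 19 (100): use full 50 — 110 GPU-h to go.
Option A (105): take the remaining 110 — done.
Cost = 80×75 + 230×85 + 110×90 + 50×100 + 110×105 = 52000.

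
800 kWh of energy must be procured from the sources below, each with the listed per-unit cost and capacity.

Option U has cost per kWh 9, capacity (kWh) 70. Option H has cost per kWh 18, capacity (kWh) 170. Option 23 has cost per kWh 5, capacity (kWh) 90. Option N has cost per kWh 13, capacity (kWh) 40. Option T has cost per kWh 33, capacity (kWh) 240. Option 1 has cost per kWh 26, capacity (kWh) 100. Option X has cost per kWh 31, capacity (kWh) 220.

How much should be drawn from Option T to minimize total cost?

110

Fill from the cheapest source first.
Option 23 at 5: take all 90 kWh — 710 still needed.
Take 70 from Option U at 9 — need 640 more.
Option N at 13: take all 40 kWh — 600 still needed.
Option H at 18: take all 170 kWh — 430 still needed.
Take 100 from Option 1 at 26 — need 330 more.
Option X (31): use full 220 — 110 kWh to go.
Option T (33): take the remaining 110 — done.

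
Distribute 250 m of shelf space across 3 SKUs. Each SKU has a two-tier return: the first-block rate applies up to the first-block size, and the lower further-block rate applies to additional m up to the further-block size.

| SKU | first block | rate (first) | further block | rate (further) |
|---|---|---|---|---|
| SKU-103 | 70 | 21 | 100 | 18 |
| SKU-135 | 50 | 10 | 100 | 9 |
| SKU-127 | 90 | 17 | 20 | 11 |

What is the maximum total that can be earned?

Rank every tier by rate: SKU-103/T1 21 > SKU-103/T2 18 > SKU-127/T1 17 > SKU-127/T2 11 > SKU-135/T1 10 > SKU-135/T2 9.
SKU-103/T1 (21): +70 → 180 left.
SKU-103 T2 at 18: fill all 100 → 80 left.
SKU-127 T1 at 17: only 80 left, fill 80.
Total = 21×70 + 18×100 + 17×80 = 4630.

4630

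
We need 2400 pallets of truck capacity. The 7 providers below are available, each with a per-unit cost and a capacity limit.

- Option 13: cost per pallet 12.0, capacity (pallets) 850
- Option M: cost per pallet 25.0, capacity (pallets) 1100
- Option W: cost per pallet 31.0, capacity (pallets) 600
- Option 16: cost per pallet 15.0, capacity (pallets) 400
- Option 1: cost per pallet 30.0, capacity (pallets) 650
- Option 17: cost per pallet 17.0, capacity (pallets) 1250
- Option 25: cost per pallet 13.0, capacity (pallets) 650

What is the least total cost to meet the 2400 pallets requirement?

33150

Fill from the cheapest provider first.
Take 850 from Option 13 at 12.0 ; need 1550 more.
Option 25 (13.0): use full 650 ; 900 pallets to go.
Option 16 (15.0): use full 400 ; 500 pallets to go.
Option 17 at 17.0: take 500 of its 1250 ; requirement met.
Option M, Option 1, Option W: unused.
Cost = 850×12.0 + 650×13.0 + 400×15.0 + 500×17.0 = 33150.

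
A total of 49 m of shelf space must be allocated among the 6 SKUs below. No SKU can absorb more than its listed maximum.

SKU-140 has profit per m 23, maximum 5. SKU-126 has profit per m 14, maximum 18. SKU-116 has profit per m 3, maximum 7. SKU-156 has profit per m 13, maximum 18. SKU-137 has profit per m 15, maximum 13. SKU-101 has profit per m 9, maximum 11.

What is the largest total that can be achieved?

Highest profit per m first: SKU-140 23 > SKU-137 15 > SKU-126 14 > SKU-156 13 > SKU-101 9 > SKU-116 3.
Give SKU-140 5 to hit its cap of 5 — 44 left.
SKU-137: +13 to 13 (cap) — 31 left.
SKU-126 takes 18 to reach its cap of 18 — 13 left.
SKU-156 has room for 18 but only 13 remain, so it gets 13.
Total = 23×5 + 14×18 + 13×13 + 15×13 = 731.

731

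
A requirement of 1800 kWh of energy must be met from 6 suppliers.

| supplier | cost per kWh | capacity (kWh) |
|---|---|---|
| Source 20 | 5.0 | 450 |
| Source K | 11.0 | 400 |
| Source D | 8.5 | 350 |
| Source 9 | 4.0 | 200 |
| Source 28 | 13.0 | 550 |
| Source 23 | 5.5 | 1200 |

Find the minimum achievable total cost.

Cheapest first:
Source 9 at 4.0: take all 200 kWh — 1600 still needed.
Take 450 from Source 20 at 5.0 — need 1150 more.
Source 23 at 5.5: take 1150 of its 1200 — requirement met.
Source D, Source K, Source 28: unused.
Cost = 200×4.0 + 450×5.0 + 1150×5.5 = 9375.

9375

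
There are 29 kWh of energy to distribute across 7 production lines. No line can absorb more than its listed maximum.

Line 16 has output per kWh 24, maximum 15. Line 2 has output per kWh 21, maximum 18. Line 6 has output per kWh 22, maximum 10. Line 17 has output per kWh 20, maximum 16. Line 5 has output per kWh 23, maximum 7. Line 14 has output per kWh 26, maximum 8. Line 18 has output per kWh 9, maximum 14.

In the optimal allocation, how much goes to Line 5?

Order the production lines by output per kWh: Line 14 26 > Line 16 24 > Line 5 23 > Line 6 22 > Line 2 21 > Line 17 20 > Line 18 9.
Line 14 takes 8 to reach its cap of 8 ; 21 left.
Give Line 16 15 to hit its cap of 15 ; 6 left.
Line 5: +6 (room for 7) → 6. Pool exhausted.

6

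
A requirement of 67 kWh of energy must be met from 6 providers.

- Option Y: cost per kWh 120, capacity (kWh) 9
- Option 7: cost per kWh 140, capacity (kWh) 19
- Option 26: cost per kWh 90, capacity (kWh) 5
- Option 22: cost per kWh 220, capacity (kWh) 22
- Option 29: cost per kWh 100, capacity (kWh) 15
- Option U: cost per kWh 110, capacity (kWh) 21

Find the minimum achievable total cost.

7720

Fill from the cheapest provider first.
Take 5 from Option 26 at 90 — need 62 more.
Take 15 from Option 29 at 100 — need 47 more.
Take 21 from Option U at 110 — need 26 more.
Take 9 from Option Y at 120 — need 17 more.
Take 17 from Option 7 at 140 to finish.
Option 22: unused.
Cost = 5×90 + 15×100 + 21×110 + 9×120 + 17×140 = 7720.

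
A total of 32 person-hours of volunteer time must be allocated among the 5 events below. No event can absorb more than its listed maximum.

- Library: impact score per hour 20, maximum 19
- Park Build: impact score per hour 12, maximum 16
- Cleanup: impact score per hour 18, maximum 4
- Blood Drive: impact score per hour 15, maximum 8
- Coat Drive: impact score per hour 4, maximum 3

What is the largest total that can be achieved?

584

Rank by impact score per hour: Library 20 > Cleanup 18 > Blood Drive 15 > Park Build 12 > Coat Drive 4.
Give Library 19 to hit its cap of 19 → 13 left.
Cleanup takes 4 to reach its cap of 4 → 9 left.
Blood Drive: +8 to 8 (cap) → 1 left.
Park Build has room for 16 but only 1 remain, so it gets 1.
Total = 20×19 + 12×1 + 18×4 + 15×8 = 584.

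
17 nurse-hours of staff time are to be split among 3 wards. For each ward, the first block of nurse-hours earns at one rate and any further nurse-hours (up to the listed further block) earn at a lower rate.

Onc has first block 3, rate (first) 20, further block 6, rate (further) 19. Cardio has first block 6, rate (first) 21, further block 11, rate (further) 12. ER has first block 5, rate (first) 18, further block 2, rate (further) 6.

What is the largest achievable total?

Treat each block as its own option and order by rate: Cardio/first 21 > Onc/first 20 > Onc/second 19 > ER/first 18 > Cardio/second 12 > ER/second 6.
Cardio/first (21): +6 ; 11 left.
Onc/first (20): +3 ; 8 left.
Fill Onc second block (6 at 19) ; 2 left.
2 remain; put them into ER first at 18.
Total = 21×6 + 20×3 + 19×6 + 18×2 = 336.

336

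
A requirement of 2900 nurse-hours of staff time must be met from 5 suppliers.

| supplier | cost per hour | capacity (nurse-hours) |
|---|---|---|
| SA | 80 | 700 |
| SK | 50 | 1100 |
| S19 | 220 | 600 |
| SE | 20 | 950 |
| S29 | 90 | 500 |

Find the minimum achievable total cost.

Cheapest first:
SE at 20: take all 950 nurse-hours → 1950 still needed.
SK (50): use full 1100 → 850 nurse-hours to go.
Take 700 from SA at 80 → need 150 more.
Take 150 from S29 at 90 to finish.
S19: unused.
Cost = 950×20 + 1100×50 + 700×80 + 150×90 = 143500.

143500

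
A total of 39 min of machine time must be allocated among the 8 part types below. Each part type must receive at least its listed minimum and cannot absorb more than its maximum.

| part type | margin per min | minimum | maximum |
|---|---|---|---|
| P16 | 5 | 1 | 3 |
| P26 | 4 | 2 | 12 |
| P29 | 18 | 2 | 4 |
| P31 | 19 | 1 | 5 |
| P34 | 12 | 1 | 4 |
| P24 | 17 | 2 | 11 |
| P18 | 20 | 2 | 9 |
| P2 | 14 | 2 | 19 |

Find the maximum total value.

Meeting every minimum uses 1+2+2+1+1+2+2+2 = 13 min, leaving 26.
Order the part types by margin per min: P18 20 > P31 19 > P29 18 > P24 17 > P2 14 > P34 12 > P16 5 > P26 4.
Give P18 7 more to hit its cap of 9 — 19 left.
Give P31 4 more to hit its cap of 5 — 15 left.
Give P29 2 more to hit its cap of 4 — 13 left.
Give P24 9 more to hit its cap of 11 — 4 left.
Only 4 left; P2 takes them to reach 6.
Total = 5×1 + 4×2 + 18×4 + 19×5 + 12×1 + 17×11 + 20×9 + 14×6 = 643.

643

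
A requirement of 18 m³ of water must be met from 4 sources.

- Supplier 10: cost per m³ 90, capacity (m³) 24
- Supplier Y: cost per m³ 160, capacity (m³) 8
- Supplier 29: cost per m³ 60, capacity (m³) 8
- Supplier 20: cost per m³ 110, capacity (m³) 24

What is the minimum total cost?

1380

Cheapest first:
Take 8 from Supplier 29 at 60 → need 10 more.
Supplier 10 at 90: take 10 of its 24 → requirement met.
Supplier 20, Supplier Y: unused.
Cost = 8×60 + 10×90 = 1380.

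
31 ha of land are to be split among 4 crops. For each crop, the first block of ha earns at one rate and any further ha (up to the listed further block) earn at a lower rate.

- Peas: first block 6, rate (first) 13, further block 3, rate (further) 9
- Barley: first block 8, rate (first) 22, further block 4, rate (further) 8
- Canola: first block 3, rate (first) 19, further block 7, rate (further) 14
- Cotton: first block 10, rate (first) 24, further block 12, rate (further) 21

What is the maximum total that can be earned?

687

Order all 8 blocks by rate: Cotton/first 24 > Barley/first 22 > Cotton/second 21 > Canola/first 19 > Canola/second 14 > Peas/first 13 > Peas/second 9 > Barley/second 8.
Fill Cotton first block (10 at 24) ; 21 left.
Barley/first (22): +8 ; 13 left.
Cotton/second (21): +12 ; 1 left.
Canola first at 19: only 1 left, fill 1.
Total = 24×10 + 22×8 + 21×12 + 19×1 = 687.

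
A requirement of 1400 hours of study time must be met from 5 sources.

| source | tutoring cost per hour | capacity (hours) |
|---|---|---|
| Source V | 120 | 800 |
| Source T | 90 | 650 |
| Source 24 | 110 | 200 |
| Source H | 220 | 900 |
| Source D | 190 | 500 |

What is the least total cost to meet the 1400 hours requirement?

146500

Cheapest first:
Take 650 from Source T at 90 — need 750 more.
Source 24 at 110: take all 200 hours — 550 still needed.
Source V at 120: take 550 of its 800 — requirement met.
Source D, Source H: unused.
Cost = 650×90 + 200×110 + 550×120 = 146500.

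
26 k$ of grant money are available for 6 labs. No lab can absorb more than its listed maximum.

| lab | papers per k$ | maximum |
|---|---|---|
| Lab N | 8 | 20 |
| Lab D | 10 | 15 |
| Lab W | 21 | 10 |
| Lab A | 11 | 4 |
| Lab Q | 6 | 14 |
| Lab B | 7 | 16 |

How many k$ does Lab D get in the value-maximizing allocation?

Order the labs by papers per k$: Lab W 21 > Lab A 11 > Lab D 10 > Lab N 8 > Lab B 7 > Lab Q 6.
Lab W: +10 to 10 (cap) — 16 left.
Give Lab A 4 to hit its cap of 4 — 12 left.
Lab D has room for 15 but only 12 remain, so it gets 12.

12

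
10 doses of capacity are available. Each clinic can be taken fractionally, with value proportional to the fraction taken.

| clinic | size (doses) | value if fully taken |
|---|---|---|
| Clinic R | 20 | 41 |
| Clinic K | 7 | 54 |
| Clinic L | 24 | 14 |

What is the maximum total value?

Best value per unit of size first: Clinic K 54/7≈7.71, Clinic R 41/20≈2.05, Clinic L 14/24≈0.583.
All 7 doses of Clinic K fit (value 54) — 3 remain.
3 doses left: a 3/20 share of Clinic R gives 41×3/20 = 6.15.
Total value = 60.15.

60.15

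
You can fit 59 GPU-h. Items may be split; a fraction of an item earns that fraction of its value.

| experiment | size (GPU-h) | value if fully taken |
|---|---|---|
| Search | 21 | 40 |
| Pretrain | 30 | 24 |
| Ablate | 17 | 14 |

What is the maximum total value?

70.8

Best value per unit of size first: Search 40/21≈1.9, Ablate 14/17≈0.824, Pretrain 24/30≈0.8.
Search: take in full, 21 GPU-h for value 40 → 38 left.
All 17 GPU-h of Ablate fit (value 14) → 21 remain.
Only 21 GPU-h remain; take 21/30 of Pretrain for value 24×21/30 = 16.8.
Total value = 70.8.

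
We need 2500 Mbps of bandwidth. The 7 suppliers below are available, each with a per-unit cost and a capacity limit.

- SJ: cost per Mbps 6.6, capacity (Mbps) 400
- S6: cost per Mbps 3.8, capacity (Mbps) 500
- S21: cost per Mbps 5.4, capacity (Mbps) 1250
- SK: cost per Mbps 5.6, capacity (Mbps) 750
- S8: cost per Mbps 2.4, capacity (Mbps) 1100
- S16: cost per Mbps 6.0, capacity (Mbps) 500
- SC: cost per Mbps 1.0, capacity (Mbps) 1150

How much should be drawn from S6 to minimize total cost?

Fill from the cheapest supplier first.
SC (1.0): use full 1150 — 1350 Mbps to go.
Take 1100 from S8 at 2.4 — need 250 more.
S6 (3.8): take the remaining 250 — done.
S21, SK, S16, SJ: unused.

250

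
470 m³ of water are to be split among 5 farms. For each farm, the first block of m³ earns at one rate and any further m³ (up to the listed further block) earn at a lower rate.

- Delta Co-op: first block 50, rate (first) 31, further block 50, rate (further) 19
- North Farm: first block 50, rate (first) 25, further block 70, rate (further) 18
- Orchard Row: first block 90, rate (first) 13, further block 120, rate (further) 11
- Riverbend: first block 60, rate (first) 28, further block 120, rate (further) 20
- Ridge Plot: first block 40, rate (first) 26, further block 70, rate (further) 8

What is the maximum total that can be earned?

Rank every tier by rate: Delta Co-op/tier1 31 > Riverbend/tier1 28 > Ridge Plot/tier1 26 > North Farm/tier1 25 > Riverbend/tier2 20 > Delta Co-op/tier2 19 > North Farm/tier2 18 > Orchard Row/tier1 13 > Orchard Row/tier2 11 > Ridge Plot/tier2 8.
Delta Co-op tier1 at 31: fill all 50 ; 420 left.
Riverbend/tier1 (28): +60 ; 360 left.
Fill Ridge Plot tier1 block (40 at 26) ; 320 left.
North Farm/tier1 (25): +50 ; 270 left.
Fill Riverbend tier2 block (120 at 20) ; 150 left.
Delta Co-op tier2 at 19: fill all 50 ; 100 left.
Fill North Farm tier2 block (70 at 18) ; 30 left.
30 remain; put them into Orchard Row tier1 at 13.
Total = 31×50 + 28×60 + 26×40 + 25×50 + 20×120 + 19×50 + 18×70 + 13×30 = 10520.

10520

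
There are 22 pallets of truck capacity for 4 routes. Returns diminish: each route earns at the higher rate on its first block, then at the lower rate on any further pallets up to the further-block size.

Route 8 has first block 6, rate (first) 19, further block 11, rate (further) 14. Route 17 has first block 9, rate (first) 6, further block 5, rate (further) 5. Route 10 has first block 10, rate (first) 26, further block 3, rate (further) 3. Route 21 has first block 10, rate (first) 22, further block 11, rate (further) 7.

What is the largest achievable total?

518

Rank every tier by rate: Route 10/T1 26 > Route 21/T1 22 > Route 8/T1 19 > Route 8/T2 14 > Route 21/T2 7 > Route 17/T1 6 > Route 17/T2 5 > Route 10/T2 3.
Route 10 T1 at 26: fill all 10 ; 12 left.
Route 21/T1 (22): +10 ; 2 left.
Route 8/T1: +2 of 6 at 19; pool empty.
Total = 26×10 + 22×10 + 19×2 = 518.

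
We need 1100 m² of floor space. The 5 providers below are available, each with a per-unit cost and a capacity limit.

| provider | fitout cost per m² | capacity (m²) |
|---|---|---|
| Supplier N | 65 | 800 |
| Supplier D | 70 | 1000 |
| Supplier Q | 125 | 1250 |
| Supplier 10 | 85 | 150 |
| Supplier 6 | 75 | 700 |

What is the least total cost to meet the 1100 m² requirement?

73000

Use providers in increasing cost order.
Supplier N at 65: take all 800 m² ; 300 still needed.
Take 300 from Supplier D at 70 to finish.
Supplier 6, Supplier 10, Supplier Q: unused.
Cost = 800×65 + 300×70 = 73000.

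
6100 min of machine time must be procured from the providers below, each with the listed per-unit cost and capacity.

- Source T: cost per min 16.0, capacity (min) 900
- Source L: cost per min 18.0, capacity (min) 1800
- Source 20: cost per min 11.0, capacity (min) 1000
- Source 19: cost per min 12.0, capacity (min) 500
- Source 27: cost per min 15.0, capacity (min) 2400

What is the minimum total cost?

90800

Cheapest first:
Source 20 at 11.0: take all 1000 min ; 5100 still needed.
Take 500 from Source 19 at 12.0 ; need 4600 more.
Source 27 (15.0): use full 2400 ; 2200 min to go.
Source T at 16.0: take all 900 min ; 1300 still needed.
Source L (18.0): take the remaining 1300 ; done.
Cost = 1000×11.0 + 500×12.0 + 2400×15.0 + 900×16.0 + 1300×18.0 = 90800.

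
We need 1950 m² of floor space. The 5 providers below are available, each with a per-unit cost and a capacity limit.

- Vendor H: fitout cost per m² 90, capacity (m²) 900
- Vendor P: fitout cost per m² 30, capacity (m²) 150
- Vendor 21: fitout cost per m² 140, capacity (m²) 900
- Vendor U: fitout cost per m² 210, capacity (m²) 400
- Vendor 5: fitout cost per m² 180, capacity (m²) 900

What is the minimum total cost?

211500

Use providers in increasing cost order.
Take 150 from Vendor P at 30 → need 1800 more.
Take 900 from Vendor H at 90 → need 900 more.
Take 900 from Vendor 21 at 140 → need 0 more.
Vendor 5, Vendor U: unused.
Cost = 150×30 + 900×90 + 900×140 = 211500.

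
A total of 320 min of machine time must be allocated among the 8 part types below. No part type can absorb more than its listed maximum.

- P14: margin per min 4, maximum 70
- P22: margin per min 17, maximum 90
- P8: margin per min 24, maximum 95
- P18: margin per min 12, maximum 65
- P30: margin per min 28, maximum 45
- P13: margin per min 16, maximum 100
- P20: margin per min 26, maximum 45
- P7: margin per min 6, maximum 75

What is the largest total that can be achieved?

6960

Highest margin per min first: P30 28 > P20 26 > P8 24 > P22 17 > P13 16 > P18 12 > P7 6 > P14 4.
P30: +45 to 45 (cap) — 275 left.
Give P20 45 to hit its cap of 45 — 230 left.
P8 takes 95 to reach its cap of 95 — 135 left.
Give P22 90 to hit its cap of 90 — 45 left.
P13 has room for 100 but only 45 remain, so it gets 45.
Total = 17×90 + 24×95 + 28×45 + 16×45 + 26×45 = 6960.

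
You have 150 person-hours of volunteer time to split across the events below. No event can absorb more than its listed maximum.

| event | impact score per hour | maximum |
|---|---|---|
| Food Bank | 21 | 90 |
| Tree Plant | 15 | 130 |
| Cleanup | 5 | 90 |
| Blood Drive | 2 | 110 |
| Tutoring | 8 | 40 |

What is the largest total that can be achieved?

2790

Rank by impact score per hour: Food Bank 21 > Tree Plant 15 > Tutoring 8 > Cleanup 5 > Blood Drive 2.
Food Bank: +90 to 90 (cap) — 60 left.
Tree Plant has room for 130 but only 60 remain, so it gets 60.
Total = 21×90 + 15×60 = 2790.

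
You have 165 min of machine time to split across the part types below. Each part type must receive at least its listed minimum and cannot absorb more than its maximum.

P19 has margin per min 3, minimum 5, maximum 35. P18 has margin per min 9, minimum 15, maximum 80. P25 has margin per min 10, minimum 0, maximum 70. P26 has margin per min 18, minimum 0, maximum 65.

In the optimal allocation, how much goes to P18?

25

Meeting every minimum uses 5+15+0+0 = 20 min, leaving 145.
Rank by margin per min: P26 18 > P25 10 > P18 9 > P19 3.
P26: +65 to 65 (cap) → 80 left.
P25 takes 70 more to reach its cap of 70 → 10 left.
Only 10 left; P18 takes them to reach 25.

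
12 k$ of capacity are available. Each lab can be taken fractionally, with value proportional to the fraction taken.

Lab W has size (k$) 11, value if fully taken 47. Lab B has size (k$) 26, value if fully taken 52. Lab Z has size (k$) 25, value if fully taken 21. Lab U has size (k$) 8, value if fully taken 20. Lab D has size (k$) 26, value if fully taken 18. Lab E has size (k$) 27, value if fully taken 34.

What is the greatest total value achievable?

49.5

Rank by value-to-size ratio: Lab W 47/11≈4.27, Lab U 20/8≈2.5, Lab B 52/26≈2, Lab E 34/27≈1.26, Lab Z 21/25≈0.84, Lab D 18/26≈0.692.
Lab W: take in full, 11 k$ for value 47 ; 1 left.
1 k$ left: a 1/8 share of Lab U gives 20×1/8 = 2.5.
Total value = 49.5.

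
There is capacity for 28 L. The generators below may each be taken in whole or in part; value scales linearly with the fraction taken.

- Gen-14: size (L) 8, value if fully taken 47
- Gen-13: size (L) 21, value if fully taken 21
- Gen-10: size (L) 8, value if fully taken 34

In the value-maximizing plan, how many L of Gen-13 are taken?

12

Rank by value-to-size ratio: Gen-14 47/8≈5.88, Gen-10 34/8≈4.25, Gen-13 21/21≈1.
All 8 L of Gen-14 fit (value 47) — 20 remain.
Take all of Gen-10 (8 L, value 34) — 12 L left.
Only 12 L remain; take 12/21 of Gen-13 for value 21×12/21 = 12.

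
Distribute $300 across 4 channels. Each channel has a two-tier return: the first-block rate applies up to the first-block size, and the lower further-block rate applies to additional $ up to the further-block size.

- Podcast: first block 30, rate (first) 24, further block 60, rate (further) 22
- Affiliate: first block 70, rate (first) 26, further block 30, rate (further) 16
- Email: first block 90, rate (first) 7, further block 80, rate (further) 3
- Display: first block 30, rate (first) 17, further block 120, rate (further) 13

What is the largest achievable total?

5890

Treat each block as its own option and order by rate: Affiliate/tier1 26 > Podcast/tier1 24 > Podcast/tier2 22 > Display/tier1 17 > Affiliate/tier2 16 > Display/tier2 13 > Email/tier1 7 > Email/tier2 3.
Affiliate/tier1 (26): +70 ; 230 left.
Fill Podcast tier1 block (30 at 24) ; 200 left.
Fill Podcast tier2 block (60 at 22) ; 140 left.
Display tier1 at 17: fill all 30 ; 110 left.
Affiliate/tier2 (16): +30 ; 80 left.
80 remain; put them into Display tier2 at 13.
Total = 26×70 + 24×30 + 22×60 + 17×30 + 16×30 + 13×80 = 5890.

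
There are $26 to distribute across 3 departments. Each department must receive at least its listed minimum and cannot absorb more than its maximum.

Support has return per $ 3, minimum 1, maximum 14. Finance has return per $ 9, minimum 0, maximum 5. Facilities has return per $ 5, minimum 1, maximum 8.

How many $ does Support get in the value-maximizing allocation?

Meeting every minimum uses 1+0+1 = 2 $, leaving 24.
Highest return per $ first: Finance 9 > Facilities 5 > Support 3.
Finance: +5 to 5 (cap) ; 19 left.
Facilities takes 7 more to reach its cap of 8 ; 12 left.
Only 12 left; Support takes them to reach 13.

13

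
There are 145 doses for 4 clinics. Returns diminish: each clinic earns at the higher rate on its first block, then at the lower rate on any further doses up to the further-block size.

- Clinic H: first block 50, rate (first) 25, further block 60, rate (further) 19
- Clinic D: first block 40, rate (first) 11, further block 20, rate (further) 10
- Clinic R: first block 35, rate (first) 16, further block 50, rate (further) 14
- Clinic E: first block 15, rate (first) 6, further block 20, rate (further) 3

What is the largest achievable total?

Order all 8 blocks by rate: Clinic H/first 25 > Clinic H/second 19 > Clinic R/first 16 > Clinic R/second 14 > Clinic D/first 11 > Clinic D/second 10 > Clinic E/first 6 > Clinic E/second 3.
Fill Clinic H first block (50 at 25) → 95 left.
Fill Clinic H second block (60 at 19) → 35 left.
Clinic R first at 16: fill all 35 → 0 left.
Total = 25×50 + 19×60 + 16×35 = 2950.

2950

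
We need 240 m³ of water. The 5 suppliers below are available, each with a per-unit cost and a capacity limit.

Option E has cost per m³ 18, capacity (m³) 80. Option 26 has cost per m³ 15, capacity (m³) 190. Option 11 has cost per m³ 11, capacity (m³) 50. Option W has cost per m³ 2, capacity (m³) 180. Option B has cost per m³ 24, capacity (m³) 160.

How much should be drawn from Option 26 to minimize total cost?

10

Use suppliers in increasing cost order.
Take 180 from Option W at 2 ; need 60 more.
Option 11 at 11: take all 50 m³ ; 10 still needed.
Take 10 from Option 26 at 15 to finish.
Option E, Option B: unused.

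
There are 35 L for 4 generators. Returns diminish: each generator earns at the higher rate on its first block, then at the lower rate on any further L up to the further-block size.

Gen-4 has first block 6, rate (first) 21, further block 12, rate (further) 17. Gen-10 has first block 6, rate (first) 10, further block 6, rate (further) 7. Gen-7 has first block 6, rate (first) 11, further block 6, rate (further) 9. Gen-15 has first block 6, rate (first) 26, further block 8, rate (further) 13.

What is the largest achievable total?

Treat each block as its own option and order by rate: Gen-15/first 26 > Gen-4/first 21 > Gen-4/second 17 > Gen-15/second 13 > Gen-7/first 11 > Gen-10/first 10 > Gen-7/second 9 > Gen-10/second 7.
Gen-15 first at 26: fill all 6 → 29 left.
Fill Gen-4 first block (6 at 21) → 23 left.
Gen-4/second (17): +12 → 11 left.
Gen-15/second (13): +8 → 3 left.
Gen-7 first at 11: only 3 left, fill 3.
Total = 26×6 + 21×6 + 17×12 + 13×8 + 11×3 = 623.

623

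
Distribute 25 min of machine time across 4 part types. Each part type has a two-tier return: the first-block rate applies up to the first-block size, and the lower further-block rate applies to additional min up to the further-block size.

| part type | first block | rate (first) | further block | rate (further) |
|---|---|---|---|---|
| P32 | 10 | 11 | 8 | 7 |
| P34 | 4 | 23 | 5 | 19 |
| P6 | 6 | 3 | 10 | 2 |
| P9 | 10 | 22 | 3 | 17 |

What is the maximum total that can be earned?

Rank every tier by rate: P34/T1 23 > P9/T1 22 > P34/T2 19 > P9/T2 17 > P32/T1 11 > P32/T2 7 > P6/T1 3 > P6/T2 2.
P34/T1 (23): +4 → 21 left.
Fill P9 T1 block (10 at 22) → 11 left.
P34 T2 at 19: fill all 5 → 6 left.
P9/T2 (17): +3 → 3 left.
P32/T1: +3 of 10 at 11; pool empty.
Total = 23×4 + 22×10 + 19×5 + 17×3 + 11×3 = 491.

491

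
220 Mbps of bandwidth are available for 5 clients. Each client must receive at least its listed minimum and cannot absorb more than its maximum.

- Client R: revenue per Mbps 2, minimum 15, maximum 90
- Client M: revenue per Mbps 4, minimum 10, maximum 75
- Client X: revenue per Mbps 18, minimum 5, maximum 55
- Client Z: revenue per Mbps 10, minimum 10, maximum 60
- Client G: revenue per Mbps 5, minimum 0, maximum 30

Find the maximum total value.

Meeting every minimum uses 15+10+5+10+0 = 40 Mbps, leaving 180.
Order the clients by revenue per Mbps: Client X 18 > Client Z 10 > Client G 5 > Client M 4 > Client R 2.
Client X: +50 to 55 (cap) ; 130 left.
Client Z takes 50 more to reach its cap of 60 ; 80 left.
Client G: +30 to 30 (cap) ; 50 left.
Only 50 left; Client M takes them to reach 60.
Total = 2×15 + 4×60 + 18×55 + 10×60 + 5×30 = 2010.

2010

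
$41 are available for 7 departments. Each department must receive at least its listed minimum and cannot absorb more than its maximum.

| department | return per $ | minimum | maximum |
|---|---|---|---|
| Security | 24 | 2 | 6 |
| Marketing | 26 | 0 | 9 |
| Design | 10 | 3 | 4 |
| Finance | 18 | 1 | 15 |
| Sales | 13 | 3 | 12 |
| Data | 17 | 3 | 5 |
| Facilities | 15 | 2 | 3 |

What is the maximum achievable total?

798

Meeting every minimum uses 2+0+3+1+3+3+2 = 14 $, leaving 27.
Order the departments by return per $: Marketing 26 > Security 24 > Finance 18 > Data 17 > Facilities 15 > Sales 13 > Design 10.
Marketing: +9 to 9 (cap) → 18 left.
Security takes 4 more to reach its cap of 6 → 14 left.
Finance: +14 to 15 (cap) → 0 left.
Total = 24×6 + 26×9 + 10×3 + 18×15 + 13×3 + 17×3 + 15×2 = 798.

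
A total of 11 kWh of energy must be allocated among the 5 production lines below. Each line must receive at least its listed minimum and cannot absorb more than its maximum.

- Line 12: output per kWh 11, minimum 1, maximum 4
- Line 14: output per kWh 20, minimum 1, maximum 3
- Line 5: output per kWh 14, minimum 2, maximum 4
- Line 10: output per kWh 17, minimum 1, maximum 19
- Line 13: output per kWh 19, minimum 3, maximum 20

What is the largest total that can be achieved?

Meeting every minimum uses 1+1+2+1+3 = 8 kWh, leaving 3.
Order the production lines by output per kWh: Line 14 20 > Line 13 19 > Line 10 17 > Line 5 14 > Line 12 11.
Line 14 takes 2 more to reach its cap of 3 — 1 left.
Line 13: +1 (room for 17) → 4. Pool exhausted.
Total = 11×1 + 20×3 + 14×2 + 17×1 + 19×4 = 192.

192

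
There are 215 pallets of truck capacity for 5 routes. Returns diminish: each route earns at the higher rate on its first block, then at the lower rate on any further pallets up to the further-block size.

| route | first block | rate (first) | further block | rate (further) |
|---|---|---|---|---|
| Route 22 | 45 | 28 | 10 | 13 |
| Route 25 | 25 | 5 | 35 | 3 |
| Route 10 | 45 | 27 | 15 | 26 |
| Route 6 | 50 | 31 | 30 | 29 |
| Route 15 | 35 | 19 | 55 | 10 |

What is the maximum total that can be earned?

Rank every tier by rate: Route 6/T1 31 > Route 6/T2 29 > Route 22/T1 28 > Route 10/T1 27 > Route 10/T2 26 > Route 15/T1 19 > Route 22/T2 13 > Route 15/T2 10 > Route 25/T1 5 > Route 25/T2 3.
Fill Route 6 T1 block (50 at 31) — 165 left.
Route 6/T2 (29): +30 — 135 left.
Route 22/T1 (28): +45 — 90 left.
Route 10 T1 at 27: fill all 45 — 45 left.
Route 10 T2 at 26: fill all 15 — 30 left.
Route 15/T1: +30 of 35 at 19; pool empty.
Total = 31×50 + 29×30 + 28×45 + 27×45 + 26×15 + 19×30 = 5855.

5855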